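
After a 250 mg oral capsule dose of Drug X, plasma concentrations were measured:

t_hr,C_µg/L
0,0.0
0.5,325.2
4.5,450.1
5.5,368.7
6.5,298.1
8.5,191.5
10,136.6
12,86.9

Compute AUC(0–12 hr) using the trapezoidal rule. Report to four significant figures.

Trapezoidal AUC_0→12:
  [0→0.5]: (0.0+325.2)/2 × 0.5 = 81.3
  [0.5→4.5]: (325.2+450.1)/2 × 4 = 1550.6
  [4.5→5.5]: (450.1+368.7)/2 × 1 = 409.4
  [5.5→6.5]: (368.7+298.1)/2 × 1 = 333.4
  [6.5→8.5]: (298.1+191.5)/2 × 2 = 489.6
  [8.5→10]: (191.5+136.6)/2 × 1.5 = 246.075
  [10→12]: (136.6+86.9)/2 × 2 = 223.5
  Sum = 3333.875 µg/L·hr

AUC = 3334 µg/L·hr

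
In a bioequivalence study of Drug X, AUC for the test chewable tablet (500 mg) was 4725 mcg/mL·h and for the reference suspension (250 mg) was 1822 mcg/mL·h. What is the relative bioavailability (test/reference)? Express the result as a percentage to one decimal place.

F_rel = 129.7%

F_rel = (AUC_test/D_test) / (AUC_ref/D_ref)
      = (4725/500) / (1822/250)
      = 9.45 / 7.288 = 1.2967 = 129.67%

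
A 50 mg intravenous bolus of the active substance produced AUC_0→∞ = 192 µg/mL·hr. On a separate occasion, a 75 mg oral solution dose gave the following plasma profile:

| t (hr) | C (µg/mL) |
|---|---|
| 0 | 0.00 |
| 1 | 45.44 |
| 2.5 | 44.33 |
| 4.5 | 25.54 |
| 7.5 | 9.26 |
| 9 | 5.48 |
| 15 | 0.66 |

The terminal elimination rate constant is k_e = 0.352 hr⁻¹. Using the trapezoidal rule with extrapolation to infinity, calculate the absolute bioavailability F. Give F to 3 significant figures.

Trapezoidal AUC_0→15 (oral solution):
  [0→1]: (0.00+45.44)/2 × 1 = 22.72
  [1→2.5]: (45.44+44.33)/2 × 1.5 = 67.3275
  [2.5→4.5]: (44.33+25.54)/2 × 2 = 69.87
  [4.5→7.5]: (25.54+9.26)/2 × 3 = 52.2
  [7.5→9]: (9.26+5.48)/2 × 1.5 = 11.055
  [9→15]: (5.48+0.66)/2 × 6 = 18.42
  Sum = 241.5925 µg/mL·hr
Tail: C_last/k_e = 0.66/0.352 = 1.875
AUC_0→∞ (oral solution) = 241.5925 + 1.875 = 243.4675 µg/mL·hr
F = (AUC_ev/D_ev)/(AUC_iv/D_iv) = (243.4675/75)/(192/50) = 3.24623/3.84 = 0.8454

F = 0.845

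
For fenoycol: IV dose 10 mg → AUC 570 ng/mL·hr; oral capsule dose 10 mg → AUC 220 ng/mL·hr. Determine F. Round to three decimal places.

F = (AUC_ev / D_ev) / (AUC_iv / D_iv)
  = (220/10) / (570/10)
  = 22 / 57 = 0.3860

F = 0.386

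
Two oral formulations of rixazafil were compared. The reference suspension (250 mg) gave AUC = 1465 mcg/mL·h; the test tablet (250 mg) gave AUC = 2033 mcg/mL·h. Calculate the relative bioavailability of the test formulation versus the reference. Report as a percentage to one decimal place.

F_rel = 138.8%

F_rel = (AUC_test/D_test) / (AUC_ref/D_ref)
      = (2033/250) / (1465/250)
      = 8.132 / 5.86 = 1.3877 = 138.77%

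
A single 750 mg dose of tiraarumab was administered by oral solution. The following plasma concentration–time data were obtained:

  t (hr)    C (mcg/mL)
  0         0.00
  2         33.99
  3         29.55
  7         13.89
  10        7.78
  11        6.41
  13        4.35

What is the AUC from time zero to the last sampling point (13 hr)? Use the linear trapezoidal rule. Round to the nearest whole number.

Trapezoidal AUC_0→13:
  [0→2]: (0.00+33.99)/2 × 2 = 33.99
  [2→3]: (33.99+29.55)/2 × 1 = 31.77
  [3→7]: (29.55+13.89)/2 × 4 = 86.88
  [7→10]: (13.89+7.78)/2 × 3 = 32.505
  [10→11]: (7.78+6.41)/2 × 1 = 7.095
  [11→13]: (6.41+4.35)/2 × 2 = 10.76
  Sum = 203.0 mcg/mL·hr

AUC = 203 mcg/mL·hr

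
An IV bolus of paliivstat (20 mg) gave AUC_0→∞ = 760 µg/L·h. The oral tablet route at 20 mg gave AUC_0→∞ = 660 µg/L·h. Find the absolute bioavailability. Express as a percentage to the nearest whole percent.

F = 87%

F = (AUC_ev / D_ev) / (AUC_iv / D_iv)
  = (660/20) / (760/20)
  = 33 / 38 = 0.8684
  = 86.84%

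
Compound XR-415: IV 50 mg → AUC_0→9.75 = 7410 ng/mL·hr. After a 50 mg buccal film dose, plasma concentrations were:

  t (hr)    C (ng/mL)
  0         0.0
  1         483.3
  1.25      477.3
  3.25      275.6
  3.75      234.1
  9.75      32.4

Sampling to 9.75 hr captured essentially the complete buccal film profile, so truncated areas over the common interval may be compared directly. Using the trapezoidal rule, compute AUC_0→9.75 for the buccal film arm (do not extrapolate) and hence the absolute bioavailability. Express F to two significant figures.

F = 0.28

Trapezoidal AUC_0→9.75 (buccal film):
  [0→1]: (0.0+483.3)/2 × 1 = 241.65
  [1→1.25]: (483.3+477.3)/2 × 0.25 = 120.075
  [1.25→3.25]: (477.3+275.6)/2 × 2 = 752.9
  [3.25→3.75]: (275.6+234.1)/2 × 0.5 = 127.425
  [3.75→9.75]: (234.1+32.4)/2 × 6 = 799.5
  Sum = 2041.55 ng/mL·hr
F = (AUC_ev/D_ev)/(AUC_iv/D_iv) = (2041.55/50)/(7410/50) = 40.831/148.2 = 0.2755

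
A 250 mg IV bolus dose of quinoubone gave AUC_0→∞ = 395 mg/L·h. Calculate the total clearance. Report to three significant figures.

CL = 0.633 L/h

CL = Dose_iv / AUC_0→∞
   = 250 / 395 = 0.632911 L/h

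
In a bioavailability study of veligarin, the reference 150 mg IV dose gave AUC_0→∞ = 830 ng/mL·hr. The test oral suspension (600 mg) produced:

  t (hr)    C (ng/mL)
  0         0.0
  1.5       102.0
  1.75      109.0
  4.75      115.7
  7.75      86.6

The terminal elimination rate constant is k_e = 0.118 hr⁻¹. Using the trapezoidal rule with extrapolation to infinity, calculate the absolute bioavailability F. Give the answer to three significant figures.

Trapezoidal AUC_0→7.75 (oral suspension):
  [0→1.5]: (0.0+102.0)/2 × 1.5 = 76.5
  [1.5→1.75]: (102.0+109.0)/2 × 0.25 = 26.375
  [1.75→4.75]: (109.0+115.7)/2 × 3 = 337.05
  [4.75→7.75]: (115.7+86.6)/2 × 3 = 303.45
  Sum = 743.375 ng/mL·hr
Tail: C_last/k_e = 86.6/0.118 = 733.898
AUC_0→∞ (oral suspension) = 743.375 + 733.898 = 1477.273 ng/mL·hr
F = (AUC_ev/D_ev)/(AUC_iv/D_iv) = (1477.273/600)/(830/150) = 2.46212/5.53333 = 0.4450

F = 0.445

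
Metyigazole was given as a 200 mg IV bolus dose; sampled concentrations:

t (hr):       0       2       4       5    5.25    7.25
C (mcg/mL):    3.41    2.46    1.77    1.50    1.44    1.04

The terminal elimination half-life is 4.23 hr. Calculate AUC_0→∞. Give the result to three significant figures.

Trapezoidal AUC_0→7.25:
  [0→2]: (3.41+2.46)/2 × 2 = 5.87
  [2→4]: (2.46+1.77)/2 × 2 = 4.23
  [4→5]: (1.77+1.50)/2 × 1 = 1.635
  [5→5.25]: (1.50+1.44)/2 × 0.25 = 0.3675
  [5.25→7.25]: (1.44+1.04)/2 × 2 = 2.48
  Sum = 14.5825 mcg/mL·hr
k_e = ln2 / t½ = 0.693147 / 4.23 = 0.1639 hr^-1
Extrapolated tail: C_last / k_e = 1.04 / 0.1639 = 6.345
AUC_0→∞ = 14.5825 + 6.345 = 20.9275 mcg/mL·hr

AUC = 20.9 mcg/mL·hr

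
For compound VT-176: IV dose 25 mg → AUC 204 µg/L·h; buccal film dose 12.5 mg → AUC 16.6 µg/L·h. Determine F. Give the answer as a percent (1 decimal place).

F = (AUC_ev / D_ev) / (AUC_iv / D_iv)
  = (16.6/12.5) / (204/25)
  = 1.328 / 8.16 = 0.1627
  = 16.27%

F = 16.3%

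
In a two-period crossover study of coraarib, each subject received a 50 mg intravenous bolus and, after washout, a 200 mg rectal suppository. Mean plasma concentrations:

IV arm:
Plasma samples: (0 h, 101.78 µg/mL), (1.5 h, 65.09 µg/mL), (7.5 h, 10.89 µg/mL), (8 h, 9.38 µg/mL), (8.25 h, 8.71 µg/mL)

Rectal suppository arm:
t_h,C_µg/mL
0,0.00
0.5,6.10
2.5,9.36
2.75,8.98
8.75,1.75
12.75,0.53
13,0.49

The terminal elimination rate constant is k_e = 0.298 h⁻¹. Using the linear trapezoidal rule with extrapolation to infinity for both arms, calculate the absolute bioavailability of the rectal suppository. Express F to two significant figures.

F = 0.037

Trapezoidal AUC_0→8.25 (IV):
  [0→1.5]: (101.78+65.09)/2 × 1.5 = 125.1525
  [1.5→7.5]: (65.09+10.89)/2 × 6 = 227.94
  [7.5→8]: (10.89+9.38)/2 × 0.5 = 5.0675
  [8→8.25]: (9.38+8.71)/2 × 0.25 = 2.26125
  Sum = 360.42125 µg/mL·h
IV tail: 8.71/0.298 = 29.228; AUC_iv,0→∞ = 360.42125 + 29.228 = 389.64925 µg/mL·h
Trapezoidal AUC_0→13 (rectal suppository):
  [0→0.5]: (0.00+6.10)/2 × 0.5 = 1.525
  [0.5→2.5]: (6.10+9.36)/2 × 2 = 15.46
  [2.5→2.75]: (9.36+8.98)/2 × 0.25 = 2.2925
  [2.75→8.75]: (8.98+1.75)/2 × 6 = 32.19
  [8.75→12.75]: (1.75+0.53)/2 × 4 = 4.56
  [12.75→13]: (0.53+0.49)/2 × 0.25 = 0.1275
  Sum = 56.155 µg/mL·h
rectal suppository tail: 0.49/0.298 = 1.644; AUC_ev,0→∞ = 56.155 + 1.644 = 57.799 µg/mL·h
F = (AUC_ev/D_ev)/(AUC_iv/D_iv) = (57.799/200)/(389.64925/50) = 0.288995/7.792985 = 0.0371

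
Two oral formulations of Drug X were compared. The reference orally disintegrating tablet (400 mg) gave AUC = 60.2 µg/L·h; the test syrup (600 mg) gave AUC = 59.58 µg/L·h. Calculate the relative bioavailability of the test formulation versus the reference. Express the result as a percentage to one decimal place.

F_rel = (AUC_test/D_test) / (AUC_ref/D_ref)
      = (59.58/600) / (60.2/400)
      = 0.0993 / 0.1505 = 0.6598 = 65.98%

F_rel = 66.0%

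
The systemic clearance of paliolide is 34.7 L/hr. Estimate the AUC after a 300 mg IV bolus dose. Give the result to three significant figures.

AUC = 8.65 mg/L·hr

AUC_0→∞ = Dose_iv / CL
        = 300 / 34.7 = 8.64553 mg/L·hr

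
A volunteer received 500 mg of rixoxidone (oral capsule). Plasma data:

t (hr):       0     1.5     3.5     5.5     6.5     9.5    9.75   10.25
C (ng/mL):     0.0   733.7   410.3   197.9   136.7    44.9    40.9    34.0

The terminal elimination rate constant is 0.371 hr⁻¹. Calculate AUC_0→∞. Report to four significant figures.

AUC = 2863 ng/mL·hr

Trapezoidal AUC_0→10.25:
  [0→1.5]: (0.0+733.7)/2 × 1.5 = 550.275
  [1.5→3.5]: (733.7+410.3)/2 × 2 = 1144.0
  [3.5→5.5]: (410.3+197.9)/2 × 2 = 608.2
  [5.5→6.5]: (197.9+136.7)/2 × 1 = 167.3
  [6.5→9.5]: (136.7+44.9)/2 × 3 = 272.4
  [9.5→9.75]: (44.9+40.9)/2 × 0.25 = 10.725
  [9.75→10.25]: (40.9+34.0)/2 × 0.5 = 18.725
  Sum = 2771.625 ng/mL·hr
Extrapolated tail: C_last / k_e = 34.0 / 0.371 = 91.644
AUC_0→∞ = 2771.625 + 91.644 = 2863.269 ng/mL·hr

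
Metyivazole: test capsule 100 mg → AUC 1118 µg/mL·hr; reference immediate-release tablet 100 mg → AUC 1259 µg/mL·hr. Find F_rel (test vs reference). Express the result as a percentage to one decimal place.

F_rel = 88.8%

F_rel = (AUC_test/D_test) / (AUC_ref/D_ref)
      = (1118/100) / (1259/100)
      = 11.18 / 12.59 = 0.8880 = 88.80%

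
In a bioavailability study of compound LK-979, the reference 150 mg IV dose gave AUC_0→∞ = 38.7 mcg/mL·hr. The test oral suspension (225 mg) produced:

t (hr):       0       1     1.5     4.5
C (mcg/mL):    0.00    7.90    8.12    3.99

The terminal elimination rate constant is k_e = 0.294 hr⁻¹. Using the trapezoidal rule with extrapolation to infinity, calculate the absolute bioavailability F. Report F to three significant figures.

F = 0.684

Trapezoidal AUC_0→4.5 (oral suspension):
  [0→1]: (0.00+7.90)/2 × 1 = 3.95
  [1→1.5]: (7.90+8.12)/2 × 0.5 = 4.005
  [1.5→4.5]: (8.12+3.99)/2 × 3 = 18.165
  Sum = 26.12 mcg/mL·hr
Tail: C_last/k_e = 3.99/0.294 = 13.571
AUC_0→∞ (oral suspension) = 26.12 + 13.571 = 39.691 mcg/mL·hr
F = (AUC_ev/D_ev)/(AUC_iv/D_iv) = (39.691/225)/(38.7/150) = 0.176404/0.258 = 0.6837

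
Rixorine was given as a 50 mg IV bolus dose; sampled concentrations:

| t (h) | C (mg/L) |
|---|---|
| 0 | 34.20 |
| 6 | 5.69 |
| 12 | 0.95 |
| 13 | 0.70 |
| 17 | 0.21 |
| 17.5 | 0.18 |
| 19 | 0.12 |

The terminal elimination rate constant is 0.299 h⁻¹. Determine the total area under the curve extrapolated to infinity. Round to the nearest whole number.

Trapezoidal AUC_0→19:
  [0→6]: (34.20+5.69)/2 × 6 = 119.67
  [6→12]: (5.69+0.95)/2 × 6 = 19.92
  [12→13]: (0.95+0.70)/2 × 1 = 0.825
  [13→17]: (0.70+0.21)/2 × 4 = 1.82
  [17→17.5]: (0.21+0.18)/2 × 0.5 = 0.0975
  [17.5→19]: (0.18+0.12)/2 × 1.5 = 0.225
  Sum = 142.5575 mg/L·h
Extrapolated tail: C_last / k_e = 0.12 / 0.299 = 0.401
AUC_0→∞ = 142.5575 + 0.401 = 142.9585 mg/L·h

AUC = 143 mg/L·h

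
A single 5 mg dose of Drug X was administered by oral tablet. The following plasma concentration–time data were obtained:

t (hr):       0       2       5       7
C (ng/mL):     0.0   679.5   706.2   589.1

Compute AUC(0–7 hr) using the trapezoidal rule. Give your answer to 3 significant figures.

AUC = 4050 ng/mL·hr

Trapezoidal AUC_0→7:
  [0→2]: (0.0+679.5)/2 × 2 = 679.5
  [2→5]: (679.5+706.2)/2 × 3 = 2078.55
  [5→7]: (706.2+589.1)/2 × 2 = 1295.3
  Sum = 4053.35 ng/mL·hr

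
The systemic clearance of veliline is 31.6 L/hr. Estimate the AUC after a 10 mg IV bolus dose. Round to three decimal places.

AUC_0→∞ = Dose_iv / CL
        = 10 / 31.6 = 0.316456 mg/L·hr

AUC = 0.316 mg/L·hr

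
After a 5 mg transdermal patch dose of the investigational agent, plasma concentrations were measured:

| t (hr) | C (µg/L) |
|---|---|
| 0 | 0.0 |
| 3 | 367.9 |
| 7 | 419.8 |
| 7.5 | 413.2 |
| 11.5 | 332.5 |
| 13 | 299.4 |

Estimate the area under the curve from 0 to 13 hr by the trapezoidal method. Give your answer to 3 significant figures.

AUC = 4300 µg/L·hr

Trapezoidal AUC_0→13:
  [0→3]: (0.0+367.9)/2 × 3 = 551.85
  [3→7]: (367.9+419.8)/2 × 4 = 1575.4
  [7→7.5]: (419.8+413.2)/2 × 0.5 = 208.25
  [7.5→11.5]: (413.2+332.5)/2 × 4 = 1491.4
  [11.5→13]: (332.5+299.4)/2 × 1.5 = 473.925
  Sum = 4300.825 µg/L·hr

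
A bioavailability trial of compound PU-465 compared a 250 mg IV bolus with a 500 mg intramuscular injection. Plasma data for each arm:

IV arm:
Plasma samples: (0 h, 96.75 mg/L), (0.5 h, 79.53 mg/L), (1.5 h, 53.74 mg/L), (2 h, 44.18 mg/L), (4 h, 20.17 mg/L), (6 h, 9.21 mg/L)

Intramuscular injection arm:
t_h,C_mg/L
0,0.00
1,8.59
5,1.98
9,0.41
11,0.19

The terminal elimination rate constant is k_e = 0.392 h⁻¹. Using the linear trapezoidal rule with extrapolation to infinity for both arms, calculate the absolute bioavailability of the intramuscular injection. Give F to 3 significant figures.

Trapezoidal AUC_0→6 (IV):
  [0→0.5]: (96.75+79.53)/2 × 0.5 = 44.07
  [0.5→1.5]: (79.53+53.74)/2 × 1 = 66.635
  [1.5→2]: (53.74+44.18)/2 × 0.5 = 24.48
  [2→4]: (44.18+20.17)/2 × 2 = 64.35
  [4→6]: (20.17+9.21)/2 × 2 = 29.38
  Sum = 228.915 mg/L·h
IV tail: 9.21/0.392 = 23.495; AUC_iv,0→∞ = 228.915 + 23.495 = 252.41 mg/L·h
Trapezoidal AUC_0→11 (intramuscular injection):
  [0→1]: (0.00+8.59)/2 × 1 = 4.295
  [1→5]: (8.59+1.98)/2 × 4 = 21.14
  [5→9]: (1.98+0.41)/2 × 4 = 4.78
  [9→11]: (0.41+0.19)/2 × 2 = 0.6
  Sum = 30.815 mg/L·h
intramuscular injection tail: 0.19/0.392 = 0.485; AUC_ev,0→∞ = 30.815 + 0.485 = 31.3 mg/L·h
F = (AUC_ev/D_ev)/(AUC_iv/D_iv) = (31.3/500)/(252.41/250) = 0.0626/1.00964 = 0.0620

F = 0.0620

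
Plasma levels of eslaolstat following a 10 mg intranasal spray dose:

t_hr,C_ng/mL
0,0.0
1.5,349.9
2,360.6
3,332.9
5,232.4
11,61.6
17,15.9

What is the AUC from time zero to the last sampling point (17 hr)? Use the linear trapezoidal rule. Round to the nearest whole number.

Trapezoidal AUC_0→17:
  [0→1.5]: (0.0+349.9)/2 × 1.5 = 262.425
  [1.5→2]: (349.9+360.6)/2 × 0.5 = 177.625
  [2→3]: (360.6+332.9)/2 × 1 = 346.75
  [3→5]: (332.9+232.4)/2 × 2 = 565.3
  [5→11]: (232.4+61.6)/2 × 6 = 882.0
  [11→17]: (61.6+15.9)/2 × 6 = 232.5
  Sum = 2466.6 ng/mL·hr

AUC = 2467 ng/mL·hr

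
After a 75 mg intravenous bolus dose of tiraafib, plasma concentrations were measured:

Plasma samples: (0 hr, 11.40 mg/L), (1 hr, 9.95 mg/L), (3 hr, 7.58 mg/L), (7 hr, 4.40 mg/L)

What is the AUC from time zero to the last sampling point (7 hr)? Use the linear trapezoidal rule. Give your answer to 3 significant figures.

Trapezoidal AUC_0→7:
  [0→1]: (11.40+9.95)/2 × 1 = 10.675
  [1→3]: (9.95+7.58)/2 × 2 = 17.53
  [3→7]: (7.58+4.40)/2 × 4 = 23.96
  Sum = 52.165 mg/L·hr

AUC = 52.2 mg/L·hr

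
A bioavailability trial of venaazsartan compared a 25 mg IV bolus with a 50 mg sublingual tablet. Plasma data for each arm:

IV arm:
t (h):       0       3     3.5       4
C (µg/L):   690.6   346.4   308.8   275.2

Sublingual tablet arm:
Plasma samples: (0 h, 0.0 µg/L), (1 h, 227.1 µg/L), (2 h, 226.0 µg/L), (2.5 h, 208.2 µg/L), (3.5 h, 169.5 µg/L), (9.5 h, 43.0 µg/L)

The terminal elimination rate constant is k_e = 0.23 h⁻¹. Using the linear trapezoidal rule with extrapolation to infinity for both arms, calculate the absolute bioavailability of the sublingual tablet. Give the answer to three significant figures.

Trapezoidal AUC_0→4 (IV):
  [0→3]: (690.6+346.4)/2 × 3 = 1555.5
  [3→3.5]: (346.4+308.8)/2 × 0.5 = 163.8
  [3.5→4]: (308.8+275.2)/2 × 0.5 = 146.0
  Sum = 1865.3 µg/L·h
IV tail: 275.2/0.23 = 1196.522; AUC_iv,0→∞ = 1865.3 + 1196.522 = 3061.822 µg/L·h
Trapezoidal AUC_0→9.5 (sublingual tablet):
  [0→1]: (0.0+227.1)/2 × 1 = 113.55
  [1→2]: (227.1+226.0)/2 × 1 = 226.55
  [2→2.5]: (226.0+208.2)/2 × 0.5 = 108.55
  [2.5→3.5]: (208.2+169.5)/2 × 1 = 188.85
  [3.5→9.5]: (169.5+43.0)/2 × 6 = 637.5
  Sum = 1275.0 µg/L·h
sublingual tablet tail: 43.0/0.23 = 186.957; AUC_ev,0→∞ = 1275.0 + 186.957 = 1461.957 µg/L·h
F = (AUC_ev/D_ev)/(AUC_iv/D_iv) = (1461.957/50)/(3061.822/25) = 29.23914/122.47288 = 0.2387

F = 0.239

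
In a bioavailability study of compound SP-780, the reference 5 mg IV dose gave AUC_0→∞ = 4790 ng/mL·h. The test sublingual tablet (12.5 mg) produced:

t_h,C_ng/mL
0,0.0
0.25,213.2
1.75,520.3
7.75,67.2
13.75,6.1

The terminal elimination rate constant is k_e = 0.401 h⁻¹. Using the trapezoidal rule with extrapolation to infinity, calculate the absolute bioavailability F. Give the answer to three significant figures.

Trapezoidal AUC_0→13.75 (sublingual tablet):
  [0→0.25]: (0.0+213.2)/2 × 0.25 = 26.65
  [0.25→1.75]: (213.2+520.3)/2 × 1.5 = 550.125
  [1.75→7.75]: (520.3+67.2)/2 × 6 = 1762.5
  [7.75→13.75]: (67.2+6.1)/2 × 6 = 219.9
  Sum = 2559.175 ng/mL·h
Tail: C_last/k_e = 6.1/0.401 = 15.212
AUC_0→∞ (sublingual tablet) = 2559.175 + 15.212 = 2574.387 ng/mL·h
F = (AUC_ev/D_ev)/(AUC_iv/D_iv) = (2574.387/12.5)/(4790/5) = 205.95096/958 = 0.2150

F = 0.215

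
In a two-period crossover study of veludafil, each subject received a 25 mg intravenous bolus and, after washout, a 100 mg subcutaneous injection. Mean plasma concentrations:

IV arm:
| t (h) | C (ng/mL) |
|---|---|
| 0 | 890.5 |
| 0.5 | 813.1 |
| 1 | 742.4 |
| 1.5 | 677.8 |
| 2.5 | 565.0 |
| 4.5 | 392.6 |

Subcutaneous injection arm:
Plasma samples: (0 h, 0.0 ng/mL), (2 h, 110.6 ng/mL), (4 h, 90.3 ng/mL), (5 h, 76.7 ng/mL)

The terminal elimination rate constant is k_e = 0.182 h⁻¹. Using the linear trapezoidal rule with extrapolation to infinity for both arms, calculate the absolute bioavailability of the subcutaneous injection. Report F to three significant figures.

Trapezoidal AUC_0→4.5 (IV):
  [0→0.5]: (890.5+813.1)/2 × 0.5 = 425.9
  [0.5→1]: (813.1+742.4)/2 × 0.5 = 388.875
  [1→1.5]: (742.4+677.8)/2 × 0.5 = 355.05
  [1.5→2.5]: (677.8+565.0)/2 × 1 = 621.4
  [2.5→4.5]: (565.0+392.6)/2 × 2 = 957.6
  Sum = 2748.825 ng/mL·h
IV tail: 392.6/0.182 = 2157.143; AUC_iv,0→∞ = 2748.825 + 2157.143 = 4905.968 ng/mL·h
Trapezoidal AUC_0→5 (subcutaneous injection):
  [0→2]: (0.0+110.6)/2 × 2 = 110.6
  [2→4]: (110.6+90.3)/2 × 2 = 200.9
  [4→5]: (90.3+76.7)/2 × 1 = 83.5
  Sum = 395.0 ng/mL·h
subcutaneous injection tail: 76.7/0.182 = 421.429; AUC_ev,0→∞ = 395.0 + 421.429 = 816.429 ng/mL·h
F = (AUC_ev/D_ev)/(AUC_iv/D_iv) = (816.429/100)/(4905.968/25) = 8.16429/196.23872 = 0.0416

F = 0.0416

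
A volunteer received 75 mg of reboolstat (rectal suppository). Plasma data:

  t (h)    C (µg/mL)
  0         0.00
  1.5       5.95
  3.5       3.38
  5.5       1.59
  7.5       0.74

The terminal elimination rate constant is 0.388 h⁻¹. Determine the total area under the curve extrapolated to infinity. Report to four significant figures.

AUC = 23.00 µg/mL·h

Trapezoidal AUC_0→7.5:
  [0→1.5]: (0.00+5.95)/2 × 1.5 = 4.4625
  [1.5→3.5]: (5.95+3.38)/2 × 2 = 9.33
  [3.5→5.5]: (3.38+1.59)/2 × 2 = 4.97
  [5.5→7.5]: (1.59+0.74)/2 × 2 = 2.33
  Sum = 21.0925 µg/mL·h
Extrapolated tail: C_last / k_e = 0.74 / 0.388 = 1.907
AUC_0→∞ = 21.0925 + 1.907 = 22.9995 µg/mL·h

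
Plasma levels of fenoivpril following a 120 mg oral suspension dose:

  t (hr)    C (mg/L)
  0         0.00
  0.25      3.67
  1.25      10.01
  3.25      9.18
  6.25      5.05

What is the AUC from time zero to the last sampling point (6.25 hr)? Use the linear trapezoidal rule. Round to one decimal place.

Trapezoidal AUC_0→6.25:
  [0→0.25]: (0.00+3.67)/2 × 0.25 = 0.45875
  [0.25→1.25]: (3.67+10.01)/2 × 1 = 6.84
  [1.25→3.25]: (10.01+9.18)/2 × 2 = 19.19
  [3.25→6.25]: (9.18+5.05)/2 × 3 = 21.345
  Sum = 47.83375 mg/L·hr

AUC = 47.8 mg/L·hr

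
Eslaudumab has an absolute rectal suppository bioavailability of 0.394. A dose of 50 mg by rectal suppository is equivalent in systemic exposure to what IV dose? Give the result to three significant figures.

D_iv = 19.7 mg

Systemic exposure from an extravascular dose = F × D_ev, so the equivalent IV dose is F × D_ev.
D_iv = F × D_ev = 0.394 × 50 = 19.7 mg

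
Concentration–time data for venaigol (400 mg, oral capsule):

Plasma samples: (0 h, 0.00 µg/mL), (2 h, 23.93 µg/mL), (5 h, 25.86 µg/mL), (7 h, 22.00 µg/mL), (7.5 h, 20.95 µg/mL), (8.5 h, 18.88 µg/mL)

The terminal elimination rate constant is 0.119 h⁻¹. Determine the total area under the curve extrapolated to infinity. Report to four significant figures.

Trapezoidal AUC_0→8.5:
  [0→2]: (0.00+23.93)/2 × 2 = 23.93
  [2→5]: (23.93+25.86)/2 × 3 = 74.685
  [5→7]: (25.86+22.00)/2 × 2 = 47.86
  [7→7.5]: (22.00+20.95)/2 × 0.5 = 10.7375
  [7.5→8.5]: (20.95+18.88)/2 × 1 = 19.915
  Sum = 177.1275 µg/mL·h
Extrapolated tail: C_last / k_e = 18.88 / 0.119 = 158.655
AUC_0→∞ = 177.1275 + 158.655 = 335.7825 µg/mL·h

AUC = 335.8 µg/mL·h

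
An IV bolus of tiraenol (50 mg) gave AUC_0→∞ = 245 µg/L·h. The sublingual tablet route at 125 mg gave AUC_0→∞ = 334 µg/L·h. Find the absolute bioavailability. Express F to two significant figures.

F = (AUC_ev / D_ev) / (AUC_iv / D_iv)
  = (334/125) / (245/50)
  = 2.672 / 4.9 = 0.5453

F = 0.55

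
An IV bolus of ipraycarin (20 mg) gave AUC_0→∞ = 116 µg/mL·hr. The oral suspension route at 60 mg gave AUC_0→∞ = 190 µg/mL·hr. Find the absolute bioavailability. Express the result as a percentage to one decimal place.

F = 54.6%

F = (AUC_ev / D_ev) / (AUC_iv / D_iv)
  = (190/60) / (116/20)
  = 3.16667 / 5.8 = 0.5460
  = 54.60%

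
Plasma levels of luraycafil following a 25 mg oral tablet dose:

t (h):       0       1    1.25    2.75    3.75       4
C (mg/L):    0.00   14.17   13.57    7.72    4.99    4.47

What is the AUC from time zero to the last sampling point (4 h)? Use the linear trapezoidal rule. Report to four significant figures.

Trapezoidal AUC_0→4:
  [0→1]: (0.00+14.17)/2 × 1 = 7.085
  [1→1.25]: (14.17+13.57)/2 × 0.25 = 3.4675
  [1.25→2.75]: (13.57+7.72)/2 × 1.5 = 15.9675
  [2.75→3.75]: (7.72+4.99)/2 × 1 = 6.355
  [3.75→4]: (4.99+4.47)/2 × 0.25 = 1.1825
  Sum = 34.0575 mg/L·h

AUC = 34.06 mg/L·h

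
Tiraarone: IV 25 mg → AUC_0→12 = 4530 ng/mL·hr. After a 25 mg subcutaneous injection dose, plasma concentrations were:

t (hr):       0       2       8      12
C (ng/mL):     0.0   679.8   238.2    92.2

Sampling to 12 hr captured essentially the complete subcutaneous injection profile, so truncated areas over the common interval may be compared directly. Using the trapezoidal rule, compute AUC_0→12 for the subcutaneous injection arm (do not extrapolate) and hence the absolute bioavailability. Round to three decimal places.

F = 0.904

Trapezoidal AUC_0→12 (subcutaneous injection):
  [0→2]: (0.0+679.8)/2 × 2 = 679.8
  [2→8]: (679.8+238.2)/2 × 6 = 2754.0
  [8→12]: (238.2+92.2)/2 × 4 = 660.8
  Sum = 4094.6 ng/mL·hr
F = (AUC_ev/D_ev)/(AUC_iv/D_iv) = (4094.6/25)/(4530/25) = 163.784/181.2 = 0.9039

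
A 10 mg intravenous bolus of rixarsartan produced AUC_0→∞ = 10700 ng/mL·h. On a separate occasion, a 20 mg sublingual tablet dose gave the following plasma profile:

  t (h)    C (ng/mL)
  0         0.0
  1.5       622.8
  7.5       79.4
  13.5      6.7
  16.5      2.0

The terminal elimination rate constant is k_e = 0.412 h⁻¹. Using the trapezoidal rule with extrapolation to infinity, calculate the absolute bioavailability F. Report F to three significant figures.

Trapezoidal AUC_0→16.5 (sublingual tablet):
  [0→1.5]: (0.0+622.8)/2 × 1.5 = 467.1
  [1.5→7.5]: (622.8+79.4)/2 × 6 = 2106.6
  [7.5→13.5]: (79.4+6.7)/2 × 6 = 258.3
  [13.5→16.5]: (6.7+2.0)/2 × 3 = 13.05
  Sum = 2845.05 ng/mL·h
Tail: C_last/k_e = 2.0/0.412 = 4.854
AUC_0→∞ (sublingual tablet) = 2845.05 + 4.854 = 2849.904 ng/mL·h
F = (AUC_ev/D_ev)/(AUC_iv/D_iv) = (2849.904/20)/(10700/10) = 142.4952/1070 = 0.1332

F = 0.133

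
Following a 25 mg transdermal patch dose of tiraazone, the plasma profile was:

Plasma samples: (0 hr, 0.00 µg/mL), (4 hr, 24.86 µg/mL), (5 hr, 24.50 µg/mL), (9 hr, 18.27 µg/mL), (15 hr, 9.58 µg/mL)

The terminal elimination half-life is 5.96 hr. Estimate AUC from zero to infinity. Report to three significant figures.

AUC = 326 µg/mL·hr

Trapezoidal AUC_0→15:
  [0→4]: (0.00+24.86)/2 × 4 = 49.72
  [4→5]: (24.86+24.50)/2 × 1 = 24.68
  [5→9]: (24.50+18.27)/2 × 4 = 85.54
  [9→15]: (18.27+9.58)/2 × 6 = 83.55
  Sum = 243.49 µg/mL·hr
k_e = ln2 / t½ = 0.693147 / 5.96 = 0.1163 hr^-1
Extrapolated tail: C_last / k_e = 9.58 / 0.1163 = 82.373
AUC_0→∞ = 243.49 + 82.373 = 325.863 µg/mL·hr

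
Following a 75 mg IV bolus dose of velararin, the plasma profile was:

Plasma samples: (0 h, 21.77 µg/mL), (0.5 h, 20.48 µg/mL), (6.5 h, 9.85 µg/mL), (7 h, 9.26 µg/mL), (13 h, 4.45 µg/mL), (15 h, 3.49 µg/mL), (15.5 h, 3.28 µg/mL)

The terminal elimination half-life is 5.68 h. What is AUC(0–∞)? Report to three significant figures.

AUC = 184 µg/mL·h

Trapezoidal AUC_0→15.5:
  [0→0.5]: (21.77+20.48)/2 × 0.5 = 10.5625
  [0.5→6.5]: (20.48+9.85)/2 × 6 = 90.99
  [6.5→7]: (9.85+9.26)/2 × 0.5 = 4.7775
  [7→13]: (9.26+4.45)/2 × 6 = 41.13
  [13→15]: (4.45+3.49)/2 × 2 = 7.94
  [15→15.5]: (3.49+3.28)/2 × 0.5 = 1.6925
  Sum = 157.0925 µg/mL·h
k_e = ln2 / t½ = 0.693147 / 5.68 = 0.1220 h^-1
Extrapolated tail: C_last / k_e = 3.28 / 0.122 = 26.885
AUC_0→∞ = 157.0925 + 26.885 = 183.9775 µg/mL·h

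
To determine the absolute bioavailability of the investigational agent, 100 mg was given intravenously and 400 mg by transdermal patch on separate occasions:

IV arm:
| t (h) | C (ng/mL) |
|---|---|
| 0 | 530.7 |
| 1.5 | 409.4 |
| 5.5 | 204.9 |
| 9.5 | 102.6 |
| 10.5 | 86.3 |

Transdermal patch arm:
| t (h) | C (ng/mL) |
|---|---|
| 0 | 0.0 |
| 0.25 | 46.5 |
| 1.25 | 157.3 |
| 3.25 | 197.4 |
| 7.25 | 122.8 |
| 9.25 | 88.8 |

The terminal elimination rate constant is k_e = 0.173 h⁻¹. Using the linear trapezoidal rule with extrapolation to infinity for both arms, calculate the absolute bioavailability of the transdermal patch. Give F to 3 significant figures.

Trapezoidal AUC_0→10.5 (IV):
  [0→1.5]: (530.7+409.4)/2 × 1.5 = 705.075
  [1.5→5.5]: (409.4+204.9)/2 × 4 = 1228.6
  [5.5→9.5]: (204.9+102.6)/2 × 4 = 615.0
  [9.5→10.5]: (102.6+86.3)/2 × 1 = 94.45
  Sum = 2643.125 ng/mL·h
IV tail: 86.3/0.173 = 498.844; AUC_iv,0→∞ = 2643.125 + 498.844 = 3141.969 ng/mL·h
Trapezoidal AUC_0→9.25 (transdermal patch):
  [0→0.25]: (0.0+46.5)/2 × 0.25 = 5.8125
  [0.25→1.25]: (46.5+157.3)/2 × 1 = 101.9
  [1.25→3.25]: (157.3+197.4)/2 × 2 = 354.7
  [3.25→7.25]: (197.4+122.8)/2 × 4 = 640.4
  [7.25→9.25]: (122.8+88.8)/2 × 2 = 211.6
  Sum = 1314.4125 ng/mL·h
transdermal patch tail: 88.8/0.173 = 513.295; AUC_ev,0→∞ = 1314.4125 + 513.295 = 1827.7075 ng/mL·h
F = (AUC_ev/D_ev)/(AUC_iv/D_iv) = (1827.7075/400)/(3141.969/100) = 4.56927/31.41969 = 0.1454

F = 0.145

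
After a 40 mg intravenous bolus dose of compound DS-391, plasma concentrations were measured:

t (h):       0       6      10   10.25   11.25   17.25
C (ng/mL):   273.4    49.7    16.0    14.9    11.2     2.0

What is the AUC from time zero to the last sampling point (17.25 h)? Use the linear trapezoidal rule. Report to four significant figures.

Trapezoidal AUC_0→17.25:
  [0→6]: (273.4+49.7)/2 × 6 = 969.3
  [6→10]: (49.7+16.0)/2 × 4 = 131.4
  [10→10.25]: (16.0+14.9)/2 × 0.25 = 3.8625
  [10.25→11.25]: (14.9+11.2)/2 × 1 = 13.05
  [11.25→17.25]: (11.2+2.0)/2 × 6 = 39.6
  Sum = 1157.2125 ng/mL·h

AUC = 1157 ng/mL·h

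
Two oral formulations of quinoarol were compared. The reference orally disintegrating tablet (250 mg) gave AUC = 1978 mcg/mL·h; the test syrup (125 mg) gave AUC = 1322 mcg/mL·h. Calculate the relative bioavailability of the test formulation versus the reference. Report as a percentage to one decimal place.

F_rel = (AUC_test/D_test) / (AUC_ref/D_ref)
      = (1322/125) / (1978/250)
      = 10.576 / 7.912 = 1.3367 = 133.67%

F_rel = 133.7%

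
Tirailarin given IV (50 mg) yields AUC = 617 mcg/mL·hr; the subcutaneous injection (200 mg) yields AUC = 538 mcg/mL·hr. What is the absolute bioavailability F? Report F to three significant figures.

F = (AUC_ev / D_ev) / (AUC_iv / D_iv)
  = (538/200) / (617/50)
  = 2.69 / 12.34 = 0.2180

F = 0.218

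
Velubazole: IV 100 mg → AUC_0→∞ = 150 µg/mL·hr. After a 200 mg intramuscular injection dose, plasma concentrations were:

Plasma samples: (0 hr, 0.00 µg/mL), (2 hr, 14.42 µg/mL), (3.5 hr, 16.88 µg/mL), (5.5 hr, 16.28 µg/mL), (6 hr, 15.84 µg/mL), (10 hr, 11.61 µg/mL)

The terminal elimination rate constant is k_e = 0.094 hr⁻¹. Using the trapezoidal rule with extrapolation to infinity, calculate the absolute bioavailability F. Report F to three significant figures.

F = 0.858

Trapezoidal AUC_0→10 (intramuscular injection):
  [0→2]: (0.00+14.42)/2 × 2 = 14.42
  [2→3.5]: (14.42+16.88)/2 × 1.5 = 23.475
  [3.5→5.5]: (16.88+16.28)/2 × 2 = 33.16
  [5.5→6]: (16.28+15.84)/2 × 0.5 = 8.03
  [6→10]: (15.84+11.61)/2 × 4 = 54.9
  Sum = 133.985 µg/mL·hr
Tail: C_last/k_e = 11.61/0.094 = 123.511
AUC_0→∞ (intramuscular injection) = 133.985 + 123.511 = 257.496 µg/mL·hr
F = (AUC_ev/D_ev)/(AUC_iv/D_iv) = (257.496/200)/(150/100) = 1.28748/1.5 = 0.8583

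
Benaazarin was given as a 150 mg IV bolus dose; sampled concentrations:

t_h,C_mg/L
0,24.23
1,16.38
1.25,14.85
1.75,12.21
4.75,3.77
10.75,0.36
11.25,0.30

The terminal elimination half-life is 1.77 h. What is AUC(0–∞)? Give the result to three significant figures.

AUC = 68.3 mg/L·h

Trapezoidal AUC_0→11.25:
  [0→1]: (24.23+16.38)/2 × 1 = 20.305
  [1→1.25]: (16.38+14.85)/2 × 0.25 = 3.90375
  [1.25→1.75]: (14.85+12.21)/2 × 0.5 = 6.765
  [1.75→4.75]: (12.21+3.77)/2 × 3 = 23.97
  [4.75→10.75]: (3.77+0.36)/2 × 6 = 12.39
  [10.75→11.25]: (0.36+0.30)/2 × 0.5 = 0.165
  Sum = 67.49875 mg/L·h
k_e = ln2 / t½ = 0.693147 / 1.77 = 0.3916 h^-1
Extrapolated tail: C_last / k_e = 0.30 / 0.3916 = 0.766
AUC_0→∞ = 67.49875 + 0.766 = 68.26475 mg/L·h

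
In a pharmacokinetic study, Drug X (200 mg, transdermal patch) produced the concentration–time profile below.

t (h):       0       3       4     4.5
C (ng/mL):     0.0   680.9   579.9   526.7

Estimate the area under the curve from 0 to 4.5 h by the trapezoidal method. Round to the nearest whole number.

AUC = 1928 ng/mL·h

Trapezoidal AUC_0→4.5:
  [0→3]: (0.0+680.9)/2 × 3 = 1021.35
  [3→4]: (680.9+579.9)/2 × 1 = 630.4
  [4→4.5]: (579.9+526.7)/2 × 0.5 = 276.65
  Sum = 1928.4 ng/mL·h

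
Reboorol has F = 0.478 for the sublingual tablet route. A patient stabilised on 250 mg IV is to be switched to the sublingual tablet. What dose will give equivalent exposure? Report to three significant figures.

For equal systemic exposure: F × D_ev = D_iv
D_ev = D_iv / F = 250 / 0.478 = 523.013 mg

D_sublingual = 523 mg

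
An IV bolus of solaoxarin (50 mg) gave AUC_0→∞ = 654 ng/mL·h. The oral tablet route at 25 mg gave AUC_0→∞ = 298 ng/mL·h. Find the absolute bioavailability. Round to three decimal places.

F = 0.911

F = (AUC_ev / D_ev) / (AUC_iv / D_iv)
  = (298/25) / (654/50)
  = 11.92 / 13.08 = 0.9113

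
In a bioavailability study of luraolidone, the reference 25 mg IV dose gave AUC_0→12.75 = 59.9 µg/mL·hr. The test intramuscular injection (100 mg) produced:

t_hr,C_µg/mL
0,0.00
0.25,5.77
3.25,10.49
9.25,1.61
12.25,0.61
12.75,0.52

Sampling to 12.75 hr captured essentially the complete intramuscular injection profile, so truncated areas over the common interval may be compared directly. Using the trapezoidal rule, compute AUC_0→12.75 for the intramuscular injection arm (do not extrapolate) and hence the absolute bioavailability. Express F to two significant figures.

Trapezoidal AUC_0→12.75 (intramuscular injection):
  [0→0.25]: (0.00+5.77)/2 × 0.25 = 0.72125
  [0.25→3.25]: (5.77+10.49)/2 × 3 = 24.39
  [3.25→9.25]: (10.49+1.61)/2 × 6 = 36.3
  [9.25→12.25]: (1.61+0.61)/2 × 3 = 3.33
  [12.25→12.75]: (0.61+0.52)/2 × 0.5 = 0.2825
  Sum = 65.02375 µg/mL·hr
F = (AUC_ev/D_ev)/(AUC_iv/D_iv) = (65.02375/100)/(59.9/25) = 0.6502375/2.396 = 0.2714

F = 0.27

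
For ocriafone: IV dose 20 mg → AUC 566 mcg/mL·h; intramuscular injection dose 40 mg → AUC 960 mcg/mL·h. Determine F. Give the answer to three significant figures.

F = (AUC_ev / D_ev) / (AUC_iv / D_iv)
  = (960/40) / (566/20)
  = 24 / 28.3 = 0.8481

F = 0.848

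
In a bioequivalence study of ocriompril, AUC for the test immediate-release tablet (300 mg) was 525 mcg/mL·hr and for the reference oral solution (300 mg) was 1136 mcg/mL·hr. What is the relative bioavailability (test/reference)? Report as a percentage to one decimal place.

F_rel = (AUC_test/D_test) / (AUC_ref/D_ref)
      = (525/300) / (1136/300)
      = 1.75 / 3.78667 = 0.4621 = 46.21%

F_rel = 46.2%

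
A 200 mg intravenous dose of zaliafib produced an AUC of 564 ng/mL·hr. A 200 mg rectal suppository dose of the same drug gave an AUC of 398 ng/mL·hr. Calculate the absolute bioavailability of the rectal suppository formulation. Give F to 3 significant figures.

F = 0.706

F = (AUC_ev / D_ev) / (AUC_iv / D_iv)
  = (398/200) / (564/200)
  = 1.99 / 2.82 = 0.7057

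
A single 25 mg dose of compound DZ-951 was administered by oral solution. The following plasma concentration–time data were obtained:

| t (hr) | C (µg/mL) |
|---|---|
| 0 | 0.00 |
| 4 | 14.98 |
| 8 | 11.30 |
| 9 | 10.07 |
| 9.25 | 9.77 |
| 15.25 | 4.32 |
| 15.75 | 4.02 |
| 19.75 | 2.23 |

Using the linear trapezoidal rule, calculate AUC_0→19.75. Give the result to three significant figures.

AUC = 153 µg/mL·hr

Trapezoidal AUC_0→19.75:
  [0→4]: (0.00+14.98)/2 × 4 = 29.96
  [4→8]: (14.98+11.30)/2 × 4 = 52.56
  [8→9]: (11.30+10.07)/2 × 1 = 10.685
  [9→9.25]: (10.07+9.77)/2 × 0.25 = 2.48
  [9.25→15.25]: (9.77+4.32)/2 × 6 = 42.27
  [15.25→15.75]: (4.32+4.02)/2 × 0.5 = 2.085
  [15.75→19.75]: (4.02+2.23)/2 × 4 = 12.5
  Sum = 152.54 µg/mL·hr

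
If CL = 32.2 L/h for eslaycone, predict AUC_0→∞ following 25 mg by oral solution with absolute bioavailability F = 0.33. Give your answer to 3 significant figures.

AUC_0→∞ = F × Dose / CL
        = 0.33 × 25 / 32.2 = 0.256211 mg/L·h

AUC = 0.256 mg/L·h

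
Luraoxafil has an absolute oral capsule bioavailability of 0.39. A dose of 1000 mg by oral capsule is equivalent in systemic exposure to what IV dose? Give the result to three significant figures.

D_iv = 390 mg

Systemic exposure from an extravascular dose = F × D_ev, so the equivalent IV dose is F × D_ev.
D_iv = F × D_ev = 0.39 × 1000 = 390 mg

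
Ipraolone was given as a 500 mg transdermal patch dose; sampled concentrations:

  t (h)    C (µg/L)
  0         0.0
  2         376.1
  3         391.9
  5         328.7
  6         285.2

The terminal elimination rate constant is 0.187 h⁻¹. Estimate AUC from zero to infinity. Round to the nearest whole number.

AUC = 3313 µg/L·h

Trapezoidal AUC_0→6:
  [0→2]: (0.0+376.1)/2 × 2 = 376.1
  [2→3]: (376.1+391.9)/2 × 1 = 384.0
  [3→5]: (391.9+328.7)/2 × 2 = 720.6
  [5→6]: (328.7+285.2)/2 × 1 = 306.95
  Sum = 1787.65 µg/L·h
Extrapolated tail: C_last / k_e = 285.2 / 0.187 = 1525.134
AUC_0→∞ = 1787.65 + 1525.134 = 3312.784 µg/L·h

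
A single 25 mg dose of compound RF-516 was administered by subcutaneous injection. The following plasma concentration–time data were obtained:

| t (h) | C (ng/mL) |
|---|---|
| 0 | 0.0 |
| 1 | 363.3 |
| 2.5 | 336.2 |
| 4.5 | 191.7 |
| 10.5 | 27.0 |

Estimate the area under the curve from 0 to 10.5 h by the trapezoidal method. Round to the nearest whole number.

AUC = 1890 ng/mL·h

Trapezoidal AUC_0→10.5:
  [0→1]: (0.0+363.3)/2 × 1 = 181.65
  [1→2.5]: (363.3+336.2)/2 × 1.5 = 524.625
  [2.5→4.5]: (336.2+191.7)/2 × 2 = 527.9
  [4.5→10.5]: (191.7+27.0)/2 × 6 = 656.1
  Sum = 1890.275 ng/mL·h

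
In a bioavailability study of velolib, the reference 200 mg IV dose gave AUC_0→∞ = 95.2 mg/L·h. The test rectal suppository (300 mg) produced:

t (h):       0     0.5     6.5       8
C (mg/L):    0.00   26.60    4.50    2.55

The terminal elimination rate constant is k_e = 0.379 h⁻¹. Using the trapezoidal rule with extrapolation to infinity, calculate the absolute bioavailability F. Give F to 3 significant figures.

F = 0.784

Trapezoidal AUC_0→8 (rectal suppository):
  [0→0.5]: (0.00+26.60)/2 × 0.5 = 6.65
  [0.5→6.5]: (26.60+4.50)/2 × 6 = 93.3
  [6.5→8]: (4.50+2.55)/2 × 1.5 = 5.2875
  Sum = 105.2375 mg/L·h
Tail: C_last/k_e = 2.55/0.379 = 6.728
AUC_0→∞ (rectal suppository) = 105.2375 + 6.728 = 111.9655 mg/L·h
F = (AUC_ev/D_ev)/(AUC_iv/D_iv) = (111.9655/300)/(95.2/200) = 0.373218/0.476 = 0.7841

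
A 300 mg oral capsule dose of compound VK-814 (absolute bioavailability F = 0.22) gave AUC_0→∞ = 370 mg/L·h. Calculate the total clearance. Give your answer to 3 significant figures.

CL = F × Dose / AUC_0→∞
   = 0.22 × 300 / 370 = 0.178378 L/h

CL = 0.178 L/h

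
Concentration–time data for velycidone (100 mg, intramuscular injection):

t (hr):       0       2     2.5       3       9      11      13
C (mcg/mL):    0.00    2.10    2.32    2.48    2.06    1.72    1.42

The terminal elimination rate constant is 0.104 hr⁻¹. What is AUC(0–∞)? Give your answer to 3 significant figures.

AUC = 38.6 mcg/mL·hr

Trapezoidal AUC_0→13:
  [0→2]: (0.00+2.10)/2 × 2 = 2.1
  [2→2.5]: (2.10+2.32)/2 × 0.5 = 1.105
  [2.5→3]: (2.32+2.48)/2 × 0.5 = 1.2
  [3→9]: (2.48+2.06)/2 × 6 = 13.62
  [9→11]: (2.06+1.72)/2 × 2 = 3.78
  [11→13]: (1.72+1.42)/2 × 2 = 3.14
  Sum = 24.945 mcg/mL·hr
Extrapolated tail: C_last / k_e = 1.42 / 0.104 = 13.654
AUC_0→∞ = 24.945 + 13.654 = 38.599 mcg/mL·hr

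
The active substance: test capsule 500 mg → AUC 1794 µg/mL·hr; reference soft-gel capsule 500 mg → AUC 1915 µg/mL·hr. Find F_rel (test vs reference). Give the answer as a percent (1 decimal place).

F_rel = (AUC_test/D_test) / (AUC_ref/D_ref)
      = (1794/500) / (1915/500)
      = 3.588 / 3.83 = 0.9368 = 93.68%

F_rel = 93.7%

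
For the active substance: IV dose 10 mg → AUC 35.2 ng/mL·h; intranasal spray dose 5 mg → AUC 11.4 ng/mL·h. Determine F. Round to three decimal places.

F = (AUC_ev / D_ev) / (AUC_iv / D_iv)
  = (11.4/5) / (35.2/10)
  = 2.28 / 3.52 = 0.6477

F = 0.648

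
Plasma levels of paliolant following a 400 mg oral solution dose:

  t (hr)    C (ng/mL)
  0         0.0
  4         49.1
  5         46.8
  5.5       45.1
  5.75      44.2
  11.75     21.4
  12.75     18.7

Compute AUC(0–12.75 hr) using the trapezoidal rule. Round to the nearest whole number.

AUC = 397 ng/mL·hr

Trapezoidal AUC_0→12.75:
  [0→4]: (0.0+49.1)/2 × 4 = 98.2
  [4→5]: (49.1+46.8)/2 × 1 = 47.95
  [5→5.5]: (46.8+45.1)/2 × 0.5 = 22.975
  [5.5→5.75]: (45.1+44.2)/2 × 0.25 = 11.1625
  [5.75→11.75]: (44.2+21.4)/2 × 6 = 196.8
  [11.75→12.75]: (21.4+18.7)/2 × 1 = 20.05
  Sum = 397.1375 ng/mL·hr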